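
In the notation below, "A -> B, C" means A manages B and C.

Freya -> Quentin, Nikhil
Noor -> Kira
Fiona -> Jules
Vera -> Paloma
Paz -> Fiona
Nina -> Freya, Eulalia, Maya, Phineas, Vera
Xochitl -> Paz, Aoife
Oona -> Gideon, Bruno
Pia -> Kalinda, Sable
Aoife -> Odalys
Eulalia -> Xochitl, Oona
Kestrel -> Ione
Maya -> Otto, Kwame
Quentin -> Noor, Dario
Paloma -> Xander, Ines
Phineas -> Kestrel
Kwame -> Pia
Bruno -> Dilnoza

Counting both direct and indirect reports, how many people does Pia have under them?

Pia directly manages Kalinda, Sable. Kalinda has no reports. Sable has no reports. So Pia's organization is 2 direct reports plus everyone under them: 1 + 1 = 2.

2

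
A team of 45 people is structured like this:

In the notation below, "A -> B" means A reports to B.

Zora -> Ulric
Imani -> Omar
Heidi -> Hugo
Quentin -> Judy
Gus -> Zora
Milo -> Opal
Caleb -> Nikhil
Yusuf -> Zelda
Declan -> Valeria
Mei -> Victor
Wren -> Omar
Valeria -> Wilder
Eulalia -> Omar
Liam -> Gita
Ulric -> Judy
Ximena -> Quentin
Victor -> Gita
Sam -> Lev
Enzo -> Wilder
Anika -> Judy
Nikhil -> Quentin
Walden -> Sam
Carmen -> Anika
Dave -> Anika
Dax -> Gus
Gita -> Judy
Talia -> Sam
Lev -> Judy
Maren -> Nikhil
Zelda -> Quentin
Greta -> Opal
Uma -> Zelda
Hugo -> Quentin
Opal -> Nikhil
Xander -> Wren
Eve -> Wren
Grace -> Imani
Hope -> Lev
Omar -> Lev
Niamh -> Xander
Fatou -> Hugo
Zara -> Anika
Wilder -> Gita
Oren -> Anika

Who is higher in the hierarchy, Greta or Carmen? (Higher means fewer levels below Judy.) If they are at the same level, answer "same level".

Carmen

Greta is 4 levels below Judy; Carmen is 2. Carmen is higher.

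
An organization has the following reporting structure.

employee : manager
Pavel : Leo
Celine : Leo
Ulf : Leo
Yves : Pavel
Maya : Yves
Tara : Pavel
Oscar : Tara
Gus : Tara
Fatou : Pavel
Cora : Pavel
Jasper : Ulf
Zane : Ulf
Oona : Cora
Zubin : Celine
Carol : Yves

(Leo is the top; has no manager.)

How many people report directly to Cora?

1

Cora directly manages Oona. That is 1 direct report.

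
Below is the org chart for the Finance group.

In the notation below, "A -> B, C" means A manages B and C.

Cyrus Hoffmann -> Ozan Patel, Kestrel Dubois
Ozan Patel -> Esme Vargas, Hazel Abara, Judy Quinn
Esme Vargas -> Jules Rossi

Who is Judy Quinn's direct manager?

Judy Quinn reports directly to Ozan Patel.

Ozan Patel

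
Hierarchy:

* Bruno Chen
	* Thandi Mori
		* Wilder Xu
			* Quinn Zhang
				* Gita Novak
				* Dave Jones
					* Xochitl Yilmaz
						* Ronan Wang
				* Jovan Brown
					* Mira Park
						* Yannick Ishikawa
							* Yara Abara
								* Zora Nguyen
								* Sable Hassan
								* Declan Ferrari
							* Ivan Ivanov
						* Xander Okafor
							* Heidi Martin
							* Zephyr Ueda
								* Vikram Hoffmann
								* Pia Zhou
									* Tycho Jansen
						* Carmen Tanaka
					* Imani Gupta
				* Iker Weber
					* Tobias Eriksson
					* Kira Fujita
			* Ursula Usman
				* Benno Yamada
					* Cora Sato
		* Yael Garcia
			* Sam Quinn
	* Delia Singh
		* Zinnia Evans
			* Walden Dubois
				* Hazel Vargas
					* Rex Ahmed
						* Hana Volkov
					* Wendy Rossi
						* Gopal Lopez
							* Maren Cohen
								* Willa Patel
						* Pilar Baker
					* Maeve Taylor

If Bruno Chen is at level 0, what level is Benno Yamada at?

Chain from Benno Yamada up to Bruno Chen: Benno Yamada → Ursula Usman → Wilder Xu → Thandi Mori → Bruno Chen. That is 4 steps up, so Benno Yamada is 4 levels below Bruno Chen.

4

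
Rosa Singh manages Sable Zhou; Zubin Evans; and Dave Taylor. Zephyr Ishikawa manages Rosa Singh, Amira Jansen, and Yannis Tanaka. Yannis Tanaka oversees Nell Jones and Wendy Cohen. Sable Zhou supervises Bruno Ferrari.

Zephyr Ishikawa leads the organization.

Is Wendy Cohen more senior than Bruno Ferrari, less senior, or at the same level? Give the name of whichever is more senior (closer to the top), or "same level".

Wendy Cohen is 2 levels below Zephyr Ishikawa; Bruno Ferrari is 3. Wendy Cohen is higher.

Wendy Cohen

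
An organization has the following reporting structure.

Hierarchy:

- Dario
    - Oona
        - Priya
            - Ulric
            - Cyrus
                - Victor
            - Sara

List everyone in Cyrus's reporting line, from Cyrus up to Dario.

Cyrus -> Priya -> Oona -> Dario

Cyrus reports to Priya. Priya reports to Oona. Oona reports to Dario. Dario is at the top.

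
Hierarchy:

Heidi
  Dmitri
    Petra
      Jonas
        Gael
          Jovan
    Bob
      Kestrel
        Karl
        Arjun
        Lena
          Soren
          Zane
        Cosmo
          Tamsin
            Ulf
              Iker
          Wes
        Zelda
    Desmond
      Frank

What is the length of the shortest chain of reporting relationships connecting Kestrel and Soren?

Soren is in Kestrel's organization: the chain from Soren up to Kestrel is Soren → Lena → Kestrel, which is 2 links.

2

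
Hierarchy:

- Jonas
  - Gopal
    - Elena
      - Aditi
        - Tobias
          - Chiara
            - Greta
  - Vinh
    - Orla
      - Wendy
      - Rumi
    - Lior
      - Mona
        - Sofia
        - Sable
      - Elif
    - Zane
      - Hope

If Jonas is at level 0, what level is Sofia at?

Chain from Sofia up to Jonas: Sofia → Mona → Lior → Vinh → Jonas. That is 4 steps up, so Sofia is 4 levels below Jonas.

4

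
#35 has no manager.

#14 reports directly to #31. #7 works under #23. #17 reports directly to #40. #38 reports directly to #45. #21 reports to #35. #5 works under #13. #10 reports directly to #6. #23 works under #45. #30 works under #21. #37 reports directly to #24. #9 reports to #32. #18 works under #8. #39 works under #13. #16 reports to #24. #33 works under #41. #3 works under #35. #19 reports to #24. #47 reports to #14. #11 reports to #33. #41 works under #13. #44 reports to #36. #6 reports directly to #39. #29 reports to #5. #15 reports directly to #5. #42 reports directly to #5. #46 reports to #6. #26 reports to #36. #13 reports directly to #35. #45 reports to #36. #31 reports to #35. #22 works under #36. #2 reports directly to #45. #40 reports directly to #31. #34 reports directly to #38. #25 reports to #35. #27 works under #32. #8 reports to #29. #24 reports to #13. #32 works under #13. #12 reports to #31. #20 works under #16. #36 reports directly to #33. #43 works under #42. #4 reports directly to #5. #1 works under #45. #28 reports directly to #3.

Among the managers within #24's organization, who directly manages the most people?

Direct-report counts within #24's organization: #24 has 3; #16 has 1. The largest is 3, held by #24.

#24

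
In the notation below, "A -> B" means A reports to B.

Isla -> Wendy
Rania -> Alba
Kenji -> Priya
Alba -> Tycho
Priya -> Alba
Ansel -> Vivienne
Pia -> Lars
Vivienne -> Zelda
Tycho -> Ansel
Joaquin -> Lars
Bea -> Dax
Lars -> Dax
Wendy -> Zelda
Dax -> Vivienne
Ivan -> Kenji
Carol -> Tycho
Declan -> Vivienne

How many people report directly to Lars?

2

Lars directly manages Joaquin, Pia. That is 2 direct reports.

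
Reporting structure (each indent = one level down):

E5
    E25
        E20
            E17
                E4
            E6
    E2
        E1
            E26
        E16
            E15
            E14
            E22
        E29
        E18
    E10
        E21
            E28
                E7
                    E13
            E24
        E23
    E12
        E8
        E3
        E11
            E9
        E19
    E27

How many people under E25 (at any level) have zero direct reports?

2

The people in E25's organization with no one reporting to them are E6, E4. That is 2.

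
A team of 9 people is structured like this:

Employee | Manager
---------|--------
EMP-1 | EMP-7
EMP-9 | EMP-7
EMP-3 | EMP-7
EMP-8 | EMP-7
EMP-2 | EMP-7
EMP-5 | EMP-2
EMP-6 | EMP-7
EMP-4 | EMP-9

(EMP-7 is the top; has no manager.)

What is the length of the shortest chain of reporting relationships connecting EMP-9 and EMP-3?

EMP-9 is 1 level below EMP-7, and EMP-3 is 1 level below EMP-7 (their lowest common manager). The shortest path runs up from EMP-9 to EMP-7 and back down to EMP-3: 1 + 1 = 2 links.

2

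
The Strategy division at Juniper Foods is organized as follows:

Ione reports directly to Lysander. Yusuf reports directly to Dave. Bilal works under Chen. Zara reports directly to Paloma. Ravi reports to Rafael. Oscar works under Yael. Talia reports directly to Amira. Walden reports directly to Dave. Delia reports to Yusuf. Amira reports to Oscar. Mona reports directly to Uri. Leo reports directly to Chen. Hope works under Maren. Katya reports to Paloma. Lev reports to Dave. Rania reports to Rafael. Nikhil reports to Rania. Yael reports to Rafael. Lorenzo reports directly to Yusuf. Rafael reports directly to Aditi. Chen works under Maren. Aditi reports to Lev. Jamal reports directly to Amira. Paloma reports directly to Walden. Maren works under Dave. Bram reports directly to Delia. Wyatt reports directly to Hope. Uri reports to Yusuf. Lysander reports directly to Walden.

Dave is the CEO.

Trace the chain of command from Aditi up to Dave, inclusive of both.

Aditi reports to Lev. Lev reports to Dave. Dave is at the top.

Aditi -> Lev -> Dave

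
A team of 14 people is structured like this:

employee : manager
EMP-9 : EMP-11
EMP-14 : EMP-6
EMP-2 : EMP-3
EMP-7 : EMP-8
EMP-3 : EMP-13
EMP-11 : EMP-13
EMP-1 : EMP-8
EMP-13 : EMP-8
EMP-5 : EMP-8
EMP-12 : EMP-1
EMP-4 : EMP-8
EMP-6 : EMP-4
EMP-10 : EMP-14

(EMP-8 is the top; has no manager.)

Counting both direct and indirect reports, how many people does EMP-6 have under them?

2

EMP-6 directly manages EMP-14. Under EMP-14: EMP-10 (1). That's 2 in total.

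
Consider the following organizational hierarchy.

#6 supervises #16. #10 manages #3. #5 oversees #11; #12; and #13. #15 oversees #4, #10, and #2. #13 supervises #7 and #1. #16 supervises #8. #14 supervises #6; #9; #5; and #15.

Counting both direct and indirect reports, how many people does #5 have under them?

5

#5 directly manages #13, #11, #12. Under #13: #7, #1 (2). #11 has no reports. #12 has no reports. So #5's organization is 3 direct reports plus everyone under them: 3 + 1 + 1 = 5.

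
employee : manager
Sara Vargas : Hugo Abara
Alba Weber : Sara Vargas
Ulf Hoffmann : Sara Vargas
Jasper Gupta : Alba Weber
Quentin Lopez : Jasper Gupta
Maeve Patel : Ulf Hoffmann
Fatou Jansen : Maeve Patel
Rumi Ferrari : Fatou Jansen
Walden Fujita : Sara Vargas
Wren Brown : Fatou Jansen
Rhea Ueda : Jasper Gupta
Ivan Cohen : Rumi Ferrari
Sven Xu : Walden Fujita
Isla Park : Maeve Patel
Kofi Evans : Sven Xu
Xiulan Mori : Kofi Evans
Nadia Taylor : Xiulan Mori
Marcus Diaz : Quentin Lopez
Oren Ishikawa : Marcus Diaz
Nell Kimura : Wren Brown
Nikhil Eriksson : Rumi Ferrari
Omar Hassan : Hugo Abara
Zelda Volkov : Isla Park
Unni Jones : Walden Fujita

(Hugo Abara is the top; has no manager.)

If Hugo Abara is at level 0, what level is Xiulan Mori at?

5

Chain from Xiulan Mori up to Hugo Abara: Xiulan Mori → Kofi Evans → Sven Xu → Walden Fujita → Sara Vargas → Hugo Abara. That is 5 steps up, so Xiulan Mori is 5 levels below Hugo Abara.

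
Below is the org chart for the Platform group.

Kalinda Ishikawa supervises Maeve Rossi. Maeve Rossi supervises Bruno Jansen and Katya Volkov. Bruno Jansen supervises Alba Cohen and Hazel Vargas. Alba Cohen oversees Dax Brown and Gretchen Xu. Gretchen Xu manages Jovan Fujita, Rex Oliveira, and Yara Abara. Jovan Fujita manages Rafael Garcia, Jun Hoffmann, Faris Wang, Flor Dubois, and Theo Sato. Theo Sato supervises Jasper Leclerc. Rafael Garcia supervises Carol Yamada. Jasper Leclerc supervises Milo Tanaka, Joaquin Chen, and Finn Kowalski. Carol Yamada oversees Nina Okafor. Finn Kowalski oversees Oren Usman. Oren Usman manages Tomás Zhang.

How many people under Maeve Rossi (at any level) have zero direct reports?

The people in Maeve Rossi's organization with no one reporting to them are Katya Volkov, Hazel Vargas, Dax Brown, Yara Abara, Rex Oliveira, Faris Wang, Flor Dubois, Nina Okafor, Tomás Zhang, Joaquin Chen, Milo Tanaka, Jun Hoffmann. That is 12.

12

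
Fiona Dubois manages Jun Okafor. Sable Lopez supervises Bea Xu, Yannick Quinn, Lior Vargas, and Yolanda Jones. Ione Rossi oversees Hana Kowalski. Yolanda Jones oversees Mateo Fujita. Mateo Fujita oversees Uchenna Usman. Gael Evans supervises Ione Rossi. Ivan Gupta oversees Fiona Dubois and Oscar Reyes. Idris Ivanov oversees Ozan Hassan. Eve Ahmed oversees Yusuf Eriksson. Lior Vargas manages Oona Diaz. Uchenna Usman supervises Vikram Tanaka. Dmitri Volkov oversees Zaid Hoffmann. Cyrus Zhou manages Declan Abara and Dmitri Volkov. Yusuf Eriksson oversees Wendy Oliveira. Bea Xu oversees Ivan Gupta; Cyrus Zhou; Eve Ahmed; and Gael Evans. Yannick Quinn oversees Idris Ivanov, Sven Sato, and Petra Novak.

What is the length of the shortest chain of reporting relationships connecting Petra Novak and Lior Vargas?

3

Petra Novak is 2 levels below Sable Lopez, and Lior Vargas is 1 level below Sable Lopez (their lowest common manager). The shortest path runs up from Petra Novak to Sable Lopez and back down to Lior Vargas: 2 + 1 = 3 links.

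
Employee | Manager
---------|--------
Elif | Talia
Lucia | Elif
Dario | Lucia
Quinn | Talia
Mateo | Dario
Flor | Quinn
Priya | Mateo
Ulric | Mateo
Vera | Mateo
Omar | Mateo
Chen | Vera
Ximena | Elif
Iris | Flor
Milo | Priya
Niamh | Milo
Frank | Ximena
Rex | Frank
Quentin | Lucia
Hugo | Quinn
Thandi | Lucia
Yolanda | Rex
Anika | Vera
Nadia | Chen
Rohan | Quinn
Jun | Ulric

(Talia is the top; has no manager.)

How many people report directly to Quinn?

3

Quinn directly manages Flor, Hugo, Rohan. That is 3 direct reports.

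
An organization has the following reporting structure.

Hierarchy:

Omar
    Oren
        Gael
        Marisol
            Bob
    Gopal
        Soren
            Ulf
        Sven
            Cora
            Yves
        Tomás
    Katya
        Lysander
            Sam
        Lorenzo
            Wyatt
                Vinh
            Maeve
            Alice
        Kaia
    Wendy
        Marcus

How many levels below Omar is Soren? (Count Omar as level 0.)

Chain from Soren up to Omar: Soren → Gopal → Omar. That is 2 steps up, so Soren is 2 levels below Omar.

2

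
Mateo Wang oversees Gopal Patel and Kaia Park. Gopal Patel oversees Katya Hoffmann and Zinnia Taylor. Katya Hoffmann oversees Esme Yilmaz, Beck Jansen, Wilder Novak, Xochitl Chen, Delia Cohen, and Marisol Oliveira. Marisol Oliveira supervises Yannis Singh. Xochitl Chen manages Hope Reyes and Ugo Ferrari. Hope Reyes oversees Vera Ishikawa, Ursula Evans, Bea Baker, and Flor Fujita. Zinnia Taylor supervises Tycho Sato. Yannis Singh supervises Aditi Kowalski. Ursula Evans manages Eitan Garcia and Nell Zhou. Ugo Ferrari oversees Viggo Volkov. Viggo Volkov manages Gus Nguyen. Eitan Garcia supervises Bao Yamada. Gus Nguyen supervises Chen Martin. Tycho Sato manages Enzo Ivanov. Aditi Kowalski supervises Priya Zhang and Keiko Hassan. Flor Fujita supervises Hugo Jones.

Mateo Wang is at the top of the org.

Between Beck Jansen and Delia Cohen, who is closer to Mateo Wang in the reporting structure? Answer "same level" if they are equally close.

Both Beck Jansen and Delia Cohen are 3 levels below Mateo Wang.

same level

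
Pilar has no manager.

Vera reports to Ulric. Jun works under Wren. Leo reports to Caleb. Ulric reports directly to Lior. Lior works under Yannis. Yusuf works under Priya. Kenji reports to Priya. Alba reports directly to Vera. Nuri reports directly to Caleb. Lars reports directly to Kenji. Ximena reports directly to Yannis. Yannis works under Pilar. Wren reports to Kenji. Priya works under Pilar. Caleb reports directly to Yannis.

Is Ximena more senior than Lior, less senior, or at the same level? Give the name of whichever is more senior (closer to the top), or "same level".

Both Ximena and Lior are 2 levels below Pilar.

same level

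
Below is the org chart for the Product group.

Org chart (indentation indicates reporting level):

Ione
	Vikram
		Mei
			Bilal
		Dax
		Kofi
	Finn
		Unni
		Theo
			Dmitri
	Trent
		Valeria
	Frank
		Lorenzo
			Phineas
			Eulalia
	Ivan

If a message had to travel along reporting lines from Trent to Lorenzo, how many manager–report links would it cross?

Trent is 1 level below Ione, and Lorenzo is 2 levels below Ione (their lowest common manager). The shortest path runs up from Trent to Ione and back down to Lorenzo: 1 + 2 = 3 links.

3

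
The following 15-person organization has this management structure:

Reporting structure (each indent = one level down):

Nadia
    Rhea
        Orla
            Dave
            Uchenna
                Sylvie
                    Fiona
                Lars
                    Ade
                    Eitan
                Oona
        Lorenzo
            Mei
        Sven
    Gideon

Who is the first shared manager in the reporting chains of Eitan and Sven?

Rhea

Eitan's chain of managers is Lars, Uchenna, Orla, Rhea, Nadia. Sven's chain of managers is Rhea, Nadia. The first manager that appears in both chains is Rhea.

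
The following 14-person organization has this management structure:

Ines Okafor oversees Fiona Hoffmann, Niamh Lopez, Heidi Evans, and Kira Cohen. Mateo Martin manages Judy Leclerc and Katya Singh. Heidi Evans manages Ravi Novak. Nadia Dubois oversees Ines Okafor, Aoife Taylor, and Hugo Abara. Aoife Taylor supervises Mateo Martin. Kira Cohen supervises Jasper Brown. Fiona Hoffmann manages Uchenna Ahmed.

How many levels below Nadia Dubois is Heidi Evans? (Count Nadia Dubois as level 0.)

2

Chain from Heidi Evans up to Nadia Dubois: Heidi Evans → Ines Okafor → Nadia Dubois. That is 2 steps up, so Heidi Evans is 2 levels below Nadia Dubois.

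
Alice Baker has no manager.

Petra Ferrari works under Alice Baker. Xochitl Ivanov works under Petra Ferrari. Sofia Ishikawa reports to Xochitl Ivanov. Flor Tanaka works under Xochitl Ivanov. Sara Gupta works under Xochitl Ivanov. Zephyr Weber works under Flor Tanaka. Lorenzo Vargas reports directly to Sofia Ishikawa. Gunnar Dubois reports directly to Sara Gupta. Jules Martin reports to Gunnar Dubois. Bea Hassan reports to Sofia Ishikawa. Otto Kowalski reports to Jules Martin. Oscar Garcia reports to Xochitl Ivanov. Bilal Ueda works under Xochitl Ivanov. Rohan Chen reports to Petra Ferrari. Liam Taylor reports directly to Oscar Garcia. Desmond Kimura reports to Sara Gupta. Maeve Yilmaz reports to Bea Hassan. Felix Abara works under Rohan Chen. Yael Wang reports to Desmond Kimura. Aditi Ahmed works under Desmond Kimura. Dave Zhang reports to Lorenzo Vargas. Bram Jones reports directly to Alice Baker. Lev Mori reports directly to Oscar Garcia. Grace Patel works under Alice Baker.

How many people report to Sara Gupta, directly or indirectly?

6

Sara Gupta directly manages Gunnar Dubois, Desmond Kimura. Under Gunnar Dubois: Jules Martin, Otto Kowalski (2). Under Desmond Kimura: Aditi Ahmed, Yael Wang (2). So Sara Gupta's organization is 2 direct reports plus everyone under them: 3 + 3 = 6.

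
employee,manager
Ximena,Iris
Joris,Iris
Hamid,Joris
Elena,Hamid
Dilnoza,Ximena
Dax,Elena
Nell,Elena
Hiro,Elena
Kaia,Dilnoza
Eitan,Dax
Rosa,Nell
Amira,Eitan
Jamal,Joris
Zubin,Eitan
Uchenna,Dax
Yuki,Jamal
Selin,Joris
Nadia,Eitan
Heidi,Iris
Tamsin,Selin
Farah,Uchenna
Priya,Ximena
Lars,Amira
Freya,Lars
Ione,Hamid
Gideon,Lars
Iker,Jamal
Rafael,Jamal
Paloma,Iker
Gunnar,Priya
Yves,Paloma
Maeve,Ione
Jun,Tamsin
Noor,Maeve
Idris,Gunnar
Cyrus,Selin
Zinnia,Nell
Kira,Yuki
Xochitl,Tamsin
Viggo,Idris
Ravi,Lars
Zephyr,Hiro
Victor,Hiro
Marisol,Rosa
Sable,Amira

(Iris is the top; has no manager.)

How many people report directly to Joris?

Joris directly manages Hamid, Jamal, Selin. That is 3 direct reports.

3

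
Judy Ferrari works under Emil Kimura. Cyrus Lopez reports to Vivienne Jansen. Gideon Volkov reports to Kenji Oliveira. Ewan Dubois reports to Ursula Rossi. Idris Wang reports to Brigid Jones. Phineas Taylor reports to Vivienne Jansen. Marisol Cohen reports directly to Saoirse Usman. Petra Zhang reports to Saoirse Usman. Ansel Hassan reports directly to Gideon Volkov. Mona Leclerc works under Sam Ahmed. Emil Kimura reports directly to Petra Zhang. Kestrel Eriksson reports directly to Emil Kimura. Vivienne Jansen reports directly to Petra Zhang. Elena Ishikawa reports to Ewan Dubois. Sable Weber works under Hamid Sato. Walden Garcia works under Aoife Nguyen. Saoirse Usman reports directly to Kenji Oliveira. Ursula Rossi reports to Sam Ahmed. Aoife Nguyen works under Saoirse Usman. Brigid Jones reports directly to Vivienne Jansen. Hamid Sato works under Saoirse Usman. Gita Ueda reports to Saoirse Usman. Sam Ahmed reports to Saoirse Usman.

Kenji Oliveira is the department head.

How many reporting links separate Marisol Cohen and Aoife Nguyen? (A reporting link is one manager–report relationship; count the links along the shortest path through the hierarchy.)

2

Marisol Cohen is 1 level below Saoirse Usman, and Aoife Nguyen is 1 level below Saoirse Usman (their lowest common manager). The shortest path runs up from Marisol Cohen to Saoirse Usman and back down to Aoife Nguyen: 1 + 1 = 2 links.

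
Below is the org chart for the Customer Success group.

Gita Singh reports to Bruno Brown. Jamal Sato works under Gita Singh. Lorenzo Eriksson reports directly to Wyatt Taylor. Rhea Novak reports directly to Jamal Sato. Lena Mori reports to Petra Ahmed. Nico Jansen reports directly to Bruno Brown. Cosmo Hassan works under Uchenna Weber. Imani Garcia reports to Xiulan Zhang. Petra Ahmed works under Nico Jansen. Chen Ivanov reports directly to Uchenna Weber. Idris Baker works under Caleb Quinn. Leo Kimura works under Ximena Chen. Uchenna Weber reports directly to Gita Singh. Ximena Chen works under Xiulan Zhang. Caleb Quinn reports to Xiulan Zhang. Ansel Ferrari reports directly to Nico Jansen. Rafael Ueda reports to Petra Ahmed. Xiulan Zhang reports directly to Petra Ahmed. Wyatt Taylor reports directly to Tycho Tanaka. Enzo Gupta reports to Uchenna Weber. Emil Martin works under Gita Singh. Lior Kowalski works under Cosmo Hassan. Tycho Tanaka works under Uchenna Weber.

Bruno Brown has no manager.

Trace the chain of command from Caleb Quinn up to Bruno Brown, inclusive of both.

Caleb Quinn -> Xiulan Zhang -> Petra Ahmed -> Nico Jansen -> Bruno Brown

Caleb Quinn reports to Xiulan Zhang. Xiulan Zhang reports to Petra Ahmed. Petra Ahmed reports to Nico Jansen. Nico Jansen reports to Bruno Brown. Bruno Brown is at the top.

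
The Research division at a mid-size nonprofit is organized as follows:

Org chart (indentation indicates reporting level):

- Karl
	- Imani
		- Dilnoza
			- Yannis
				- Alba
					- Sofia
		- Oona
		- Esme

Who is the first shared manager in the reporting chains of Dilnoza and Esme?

Imani

Dilnoza's chain of managers is Imani, Karl. Esme's chain of managers is Imani, Karl. The first manager that appears in both chains is Imani.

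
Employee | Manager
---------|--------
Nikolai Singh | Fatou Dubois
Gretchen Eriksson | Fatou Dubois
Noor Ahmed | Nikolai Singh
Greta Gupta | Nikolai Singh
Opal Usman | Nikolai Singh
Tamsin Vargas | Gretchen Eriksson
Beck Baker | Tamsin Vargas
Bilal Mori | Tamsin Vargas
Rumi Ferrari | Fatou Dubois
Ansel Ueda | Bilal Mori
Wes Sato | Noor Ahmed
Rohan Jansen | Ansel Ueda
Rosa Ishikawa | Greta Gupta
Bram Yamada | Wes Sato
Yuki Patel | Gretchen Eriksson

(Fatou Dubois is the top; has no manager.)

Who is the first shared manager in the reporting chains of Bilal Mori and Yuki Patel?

Gretchen Eriksson

Bilal Mori's chain of managers is Tamsin Vargas, Gretchen Eriksson, Fatou Dubois. Yuki Patel's chain of managers is Gretchen Eriksson, Fatou Dubois. The first manager that appears in both chains is Gretchen Eriksson.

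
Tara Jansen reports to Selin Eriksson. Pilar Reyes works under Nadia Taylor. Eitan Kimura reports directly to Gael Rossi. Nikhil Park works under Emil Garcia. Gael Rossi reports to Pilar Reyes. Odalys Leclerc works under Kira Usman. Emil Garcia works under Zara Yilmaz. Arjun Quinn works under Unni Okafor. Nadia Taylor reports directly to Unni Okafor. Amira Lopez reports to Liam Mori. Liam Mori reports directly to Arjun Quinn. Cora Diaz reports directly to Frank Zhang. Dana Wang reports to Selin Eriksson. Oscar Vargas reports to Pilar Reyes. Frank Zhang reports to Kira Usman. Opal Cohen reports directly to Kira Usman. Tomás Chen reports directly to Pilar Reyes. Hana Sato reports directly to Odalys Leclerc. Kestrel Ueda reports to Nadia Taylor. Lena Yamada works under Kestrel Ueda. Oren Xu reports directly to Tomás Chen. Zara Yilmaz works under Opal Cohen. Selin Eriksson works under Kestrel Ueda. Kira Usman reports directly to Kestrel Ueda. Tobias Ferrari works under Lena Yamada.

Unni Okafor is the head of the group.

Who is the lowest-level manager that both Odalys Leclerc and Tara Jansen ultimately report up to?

Odalys Leclerc's chain of managers is Kira Usman, Kestrel Ueda, Nadia Taylor, Unni Okafor. Tara Jansen's chain of managers is Selin Eriksson, Kestrel Ueda, Nadia Taylor, Unni Okafor. The first manager that appears in both chains is Kestrel Ueda.

Kestrel Ueda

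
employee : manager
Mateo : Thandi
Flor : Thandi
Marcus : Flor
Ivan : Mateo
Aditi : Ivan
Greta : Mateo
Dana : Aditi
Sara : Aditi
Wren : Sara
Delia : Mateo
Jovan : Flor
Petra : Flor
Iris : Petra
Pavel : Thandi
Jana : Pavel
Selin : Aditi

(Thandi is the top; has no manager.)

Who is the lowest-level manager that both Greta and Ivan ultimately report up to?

Greta's chain of managers is Mateo, Thandi. Ivan's chain of managers is Mateo, Thandi. The first manager that appears in both chains is Mateo.

Mateo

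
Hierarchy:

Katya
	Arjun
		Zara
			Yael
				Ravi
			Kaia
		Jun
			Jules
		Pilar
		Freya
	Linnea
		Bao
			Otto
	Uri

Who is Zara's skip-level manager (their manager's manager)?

Zara reports to Arjun, and Arjun reports to Katya. So Zara's skip-level manager is Katya.

Katya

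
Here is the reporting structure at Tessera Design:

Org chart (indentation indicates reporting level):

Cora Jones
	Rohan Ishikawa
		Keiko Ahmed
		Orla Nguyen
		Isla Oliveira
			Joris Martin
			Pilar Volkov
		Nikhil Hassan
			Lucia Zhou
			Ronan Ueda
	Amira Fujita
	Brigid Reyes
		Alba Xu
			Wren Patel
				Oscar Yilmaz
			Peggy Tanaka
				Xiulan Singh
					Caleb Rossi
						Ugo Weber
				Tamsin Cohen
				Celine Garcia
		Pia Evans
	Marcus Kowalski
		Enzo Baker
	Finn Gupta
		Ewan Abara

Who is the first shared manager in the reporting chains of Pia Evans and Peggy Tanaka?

Brigid Reyes

Pia Evans's chain of managers is Brigid Reyes, Cora Jones. Peggy Tanaka's chain of managers is Alba Xu, Brigid Reyes, Cora Jones. The first manager that appears in both chains is Brigid Reyes.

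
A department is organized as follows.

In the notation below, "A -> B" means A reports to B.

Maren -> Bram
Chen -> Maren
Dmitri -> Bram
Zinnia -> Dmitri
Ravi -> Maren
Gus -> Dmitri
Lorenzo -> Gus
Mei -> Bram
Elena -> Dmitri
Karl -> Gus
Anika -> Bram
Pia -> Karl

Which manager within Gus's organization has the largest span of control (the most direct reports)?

Gus

Direct-report counts within Gus's organization: Gus has 2; Karl has 1. The largest is 2, held by Gus.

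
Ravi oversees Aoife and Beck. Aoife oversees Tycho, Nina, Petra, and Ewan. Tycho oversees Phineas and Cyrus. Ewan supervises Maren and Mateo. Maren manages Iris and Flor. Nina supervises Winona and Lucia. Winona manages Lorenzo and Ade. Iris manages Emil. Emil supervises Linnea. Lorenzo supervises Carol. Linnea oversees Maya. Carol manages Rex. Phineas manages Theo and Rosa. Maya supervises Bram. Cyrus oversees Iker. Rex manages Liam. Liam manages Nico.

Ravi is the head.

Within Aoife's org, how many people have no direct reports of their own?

The people in Aoife's organization with no one reporting to them are Petra, Lucia, Ade, Nico, Mateo, Flor, Bram, Iker, Rosa, Theo. That is 10.

10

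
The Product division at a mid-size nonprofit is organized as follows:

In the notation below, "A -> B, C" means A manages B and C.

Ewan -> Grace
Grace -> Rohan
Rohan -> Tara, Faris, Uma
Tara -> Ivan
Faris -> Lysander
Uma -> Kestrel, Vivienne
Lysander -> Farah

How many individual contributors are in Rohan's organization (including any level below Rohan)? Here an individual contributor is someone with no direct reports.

4

The people in Rohan's organization with no one reporting to them are Vivienne, Kestrel, Farah, Ivan. That is 4.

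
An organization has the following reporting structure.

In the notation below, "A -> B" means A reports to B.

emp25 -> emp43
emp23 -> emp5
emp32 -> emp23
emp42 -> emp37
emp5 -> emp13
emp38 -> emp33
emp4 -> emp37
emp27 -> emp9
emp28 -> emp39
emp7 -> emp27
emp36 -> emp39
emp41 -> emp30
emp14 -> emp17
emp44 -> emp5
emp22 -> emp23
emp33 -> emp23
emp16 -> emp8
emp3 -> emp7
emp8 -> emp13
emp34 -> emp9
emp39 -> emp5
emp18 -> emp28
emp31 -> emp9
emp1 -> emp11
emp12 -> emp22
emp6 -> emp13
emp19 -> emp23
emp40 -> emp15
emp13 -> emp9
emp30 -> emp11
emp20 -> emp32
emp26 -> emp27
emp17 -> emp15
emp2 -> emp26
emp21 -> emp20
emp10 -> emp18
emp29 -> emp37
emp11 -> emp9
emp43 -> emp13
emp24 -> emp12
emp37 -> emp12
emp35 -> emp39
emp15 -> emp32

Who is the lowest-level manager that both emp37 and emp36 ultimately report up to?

emp37's chain of managers is emp12, emp22, emp23, emp5, emp13, emp9. emp36's chain of managers is emp39, emp5, emp13, emp9. The first manager that appears in both chains is emp5.

emp5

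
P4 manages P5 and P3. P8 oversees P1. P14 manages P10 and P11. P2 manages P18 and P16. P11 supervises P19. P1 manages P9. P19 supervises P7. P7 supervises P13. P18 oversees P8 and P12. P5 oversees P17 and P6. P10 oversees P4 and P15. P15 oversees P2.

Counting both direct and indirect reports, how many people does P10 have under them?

13

P10 directly manages P4, P15. Under P4: P3, P5, P6, P17 (4). Under P15: P2, P16, P18, P12, P8, P1, P9 (7). So P10's organization is 2 direct reports plus everyone under them: 5 + 8 = 13.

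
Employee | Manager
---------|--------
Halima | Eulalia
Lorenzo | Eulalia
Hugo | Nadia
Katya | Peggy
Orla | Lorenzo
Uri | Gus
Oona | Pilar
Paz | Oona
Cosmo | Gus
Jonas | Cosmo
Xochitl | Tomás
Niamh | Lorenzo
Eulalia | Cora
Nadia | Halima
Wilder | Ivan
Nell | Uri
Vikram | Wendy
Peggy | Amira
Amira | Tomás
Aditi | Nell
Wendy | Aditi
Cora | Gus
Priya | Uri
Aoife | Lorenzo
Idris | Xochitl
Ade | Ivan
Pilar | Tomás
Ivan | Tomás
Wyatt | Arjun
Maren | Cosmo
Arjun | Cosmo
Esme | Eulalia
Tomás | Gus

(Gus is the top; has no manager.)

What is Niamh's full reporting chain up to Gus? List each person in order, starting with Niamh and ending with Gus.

Niamh -> Lorenzo -> Eulalia -> Cora -> Gus

Niamh reports to Lorenzo. Lorenzo reports to Eulalia. Eulalia reports to Cora. Cora reports to Gus. Gus is at the top.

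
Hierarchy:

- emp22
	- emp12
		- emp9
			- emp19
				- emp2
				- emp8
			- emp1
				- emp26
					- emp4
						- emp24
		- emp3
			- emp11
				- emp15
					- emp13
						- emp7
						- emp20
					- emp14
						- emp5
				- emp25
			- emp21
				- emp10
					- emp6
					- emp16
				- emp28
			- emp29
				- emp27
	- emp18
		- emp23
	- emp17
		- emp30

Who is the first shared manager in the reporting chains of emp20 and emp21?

emp3

emp20's chain of managers is emp13, emp15, emp11, emp3, emp12, emp22. emp21's chain of managers is emp3, emp12, emp22. The first manager that appears in both chains is emp3.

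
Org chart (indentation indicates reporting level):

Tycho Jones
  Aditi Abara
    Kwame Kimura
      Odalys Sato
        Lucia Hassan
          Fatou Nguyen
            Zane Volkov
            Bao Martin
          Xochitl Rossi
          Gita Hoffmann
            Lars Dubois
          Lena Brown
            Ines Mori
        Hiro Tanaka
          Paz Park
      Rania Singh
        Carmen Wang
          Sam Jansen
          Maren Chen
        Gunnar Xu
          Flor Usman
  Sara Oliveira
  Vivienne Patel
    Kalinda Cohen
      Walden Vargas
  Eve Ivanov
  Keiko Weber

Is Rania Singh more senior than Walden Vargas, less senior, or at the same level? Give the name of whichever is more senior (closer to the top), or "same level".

same level

Both Rania Singh and Walden Vargas are 3 levels below Tycho Jones.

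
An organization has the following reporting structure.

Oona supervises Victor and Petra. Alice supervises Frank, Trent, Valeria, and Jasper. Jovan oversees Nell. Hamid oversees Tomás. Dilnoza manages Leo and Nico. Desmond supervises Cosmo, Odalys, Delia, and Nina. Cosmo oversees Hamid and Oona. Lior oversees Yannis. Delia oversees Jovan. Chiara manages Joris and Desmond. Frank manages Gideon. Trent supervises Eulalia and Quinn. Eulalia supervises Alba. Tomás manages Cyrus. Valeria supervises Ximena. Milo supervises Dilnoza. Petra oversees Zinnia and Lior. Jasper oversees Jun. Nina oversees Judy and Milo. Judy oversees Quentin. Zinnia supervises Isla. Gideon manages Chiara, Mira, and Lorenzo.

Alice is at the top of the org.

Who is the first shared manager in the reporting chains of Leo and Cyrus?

Desmond

Leo's chain of managers is Dilnoza, Milo, Nina, Desmond, Chiara, Gideon, Frank, Alice. Cyrus's chain of managers is Tomás, Hamid, Cosmo, Desmond, Chiara, Gideon, Frank, Alice. The first manager that appears in both chains is Desmond.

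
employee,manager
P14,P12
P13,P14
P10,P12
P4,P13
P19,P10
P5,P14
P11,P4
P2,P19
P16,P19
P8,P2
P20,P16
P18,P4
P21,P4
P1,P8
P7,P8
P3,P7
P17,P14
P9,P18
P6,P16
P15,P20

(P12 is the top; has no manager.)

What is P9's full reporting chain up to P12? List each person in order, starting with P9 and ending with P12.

P9 reports to P18. P18 reports to P4. P4 reports to P13. P13 reports to P14. P14 reports to P12. P12 is at the top.

P9 -> P18 -> P4 -> P13 -> P14 -> P12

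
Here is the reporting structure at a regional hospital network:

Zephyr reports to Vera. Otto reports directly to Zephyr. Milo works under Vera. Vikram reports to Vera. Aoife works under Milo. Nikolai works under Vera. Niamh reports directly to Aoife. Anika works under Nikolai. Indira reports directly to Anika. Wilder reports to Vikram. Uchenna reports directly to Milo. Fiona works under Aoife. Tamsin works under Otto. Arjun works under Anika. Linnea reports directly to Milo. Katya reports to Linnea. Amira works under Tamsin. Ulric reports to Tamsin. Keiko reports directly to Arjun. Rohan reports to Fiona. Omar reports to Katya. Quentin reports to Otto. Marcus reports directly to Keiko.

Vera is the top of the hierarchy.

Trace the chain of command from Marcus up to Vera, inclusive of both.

Marcus reports to Keiko. Keiko reports to Arjun. Arjun reports to Anika. Anika reports to Nikolai. Nikolai reports to Vera. Vera is at the top.

Marcus -> Keiko -> Arjun -> Anika -> Nikolai -> Vera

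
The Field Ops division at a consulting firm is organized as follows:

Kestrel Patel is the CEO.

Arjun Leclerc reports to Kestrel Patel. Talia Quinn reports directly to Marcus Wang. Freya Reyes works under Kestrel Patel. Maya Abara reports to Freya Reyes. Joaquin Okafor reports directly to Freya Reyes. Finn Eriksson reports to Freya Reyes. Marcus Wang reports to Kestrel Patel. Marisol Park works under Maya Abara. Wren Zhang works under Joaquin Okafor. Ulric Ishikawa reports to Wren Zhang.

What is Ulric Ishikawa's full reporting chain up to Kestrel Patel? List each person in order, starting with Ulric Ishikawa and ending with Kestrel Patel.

Ulric Ishikawa reports to Wren Zhang. Wren Zhang reports to Joaquin Okafor. Joaquin Okafor reports to Freya Reyes. Freya Reyes reports to Kestrel Patel. Kestrel Patel is at the top.

Ulric Ishikawa -> Wren Zhang -> Joaquin Okafor -> Freya Reyes -> Kestrel Patel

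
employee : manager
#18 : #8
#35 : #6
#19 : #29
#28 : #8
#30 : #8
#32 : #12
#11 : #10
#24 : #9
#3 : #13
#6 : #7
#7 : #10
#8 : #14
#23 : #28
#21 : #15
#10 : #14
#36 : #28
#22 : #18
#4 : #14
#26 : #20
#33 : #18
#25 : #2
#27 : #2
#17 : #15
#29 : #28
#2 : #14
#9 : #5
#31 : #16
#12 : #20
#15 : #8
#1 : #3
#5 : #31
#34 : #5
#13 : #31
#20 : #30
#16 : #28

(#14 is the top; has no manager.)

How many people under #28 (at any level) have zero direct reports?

6

The people in #28's organization with no one reporting to them are #36, #23, #19, #1, #34, #24. That is 6.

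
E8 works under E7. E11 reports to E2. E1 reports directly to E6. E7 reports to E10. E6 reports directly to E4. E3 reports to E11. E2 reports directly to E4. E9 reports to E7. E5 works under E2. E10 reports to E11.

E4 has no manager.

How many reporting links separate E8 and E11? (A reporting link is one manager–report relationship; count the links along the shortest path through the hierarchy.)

E8 is in E11's organization: the chain from E8 up to E11 is E8 → E7 → E10 → E11, which is 3 links.

3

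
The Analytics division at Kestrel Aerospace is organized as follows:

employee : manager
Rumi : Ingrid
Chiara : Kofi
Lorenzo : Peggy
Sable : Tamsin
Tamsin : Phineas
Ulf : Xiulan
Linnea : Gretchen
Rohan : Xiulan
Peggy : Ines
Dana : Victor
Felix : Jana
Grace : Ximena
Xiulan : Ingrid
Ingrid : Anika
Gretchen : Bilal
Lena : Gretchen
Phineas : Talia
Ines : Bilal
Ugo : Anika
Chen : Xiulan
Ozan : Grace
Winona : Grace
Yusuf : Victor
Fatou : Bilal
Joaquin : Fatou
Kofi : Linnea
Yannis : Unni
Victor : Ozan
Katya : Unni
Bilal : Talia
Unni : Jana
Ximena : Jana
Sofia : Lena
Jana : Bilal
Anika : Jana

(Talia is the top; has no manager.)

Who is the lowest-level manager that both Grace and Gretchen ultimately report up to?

Grace's chain of managers is Ximena, Jana, Bilal, Talia. Gretchen's chain of managers is Bilal, Talia. The first manager that appears in both chains is Bilal.

Bilal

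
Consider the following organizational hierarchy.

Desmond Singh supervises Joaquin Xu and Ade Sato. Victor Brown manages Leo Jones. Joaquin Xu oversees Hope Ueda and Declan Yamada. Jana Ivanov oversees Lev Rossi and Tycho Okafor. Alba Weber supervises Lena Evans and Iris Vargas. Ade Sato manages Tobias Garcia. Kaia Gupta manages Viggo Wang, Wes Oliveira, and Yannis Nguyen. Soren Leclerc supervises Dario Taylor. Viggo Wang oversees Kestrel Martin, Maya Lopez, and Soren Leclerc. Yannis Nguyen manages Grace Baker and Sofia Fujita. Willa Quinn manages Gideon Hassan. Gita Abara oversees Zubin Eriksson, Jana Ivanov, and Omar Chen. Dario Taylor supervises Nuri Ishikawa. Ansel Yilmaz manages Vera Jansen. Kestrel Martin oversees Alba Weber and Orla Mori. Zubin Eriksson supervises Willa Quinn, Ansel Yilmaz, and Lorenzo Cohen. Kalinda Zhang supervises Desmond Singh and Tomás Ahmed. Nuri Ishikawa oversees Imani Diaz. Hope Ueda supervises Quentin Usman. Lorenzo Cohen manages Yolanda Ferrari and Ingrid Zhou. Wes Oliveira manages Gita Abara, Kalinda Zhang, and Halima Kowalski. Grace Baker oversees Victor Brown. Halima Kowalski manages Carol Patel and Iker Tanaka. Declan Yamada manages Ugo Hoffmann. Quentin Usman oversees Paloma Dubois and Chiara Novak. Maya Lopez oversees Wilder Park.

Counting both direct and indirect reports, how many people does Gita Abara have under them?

Gita Abara directly manages Zubin Eriksson, Jana Ivanov, Omar Chen. Under Zubin Eriksson: Willa Quinn, Gideon Hassan, Lorenzo Cohen, Ingrid Zhou, Yolanda Ferrari, Ansel Yilmaz, Vera Jansen (7). Under Jana Ivanov: Tycho Okafor, Lev Rossi (2). Omar Chen has no reports. So Gita Abara's organization is 3 direct reports plus everyone under them: 8 + 3 + 1 = 12.

12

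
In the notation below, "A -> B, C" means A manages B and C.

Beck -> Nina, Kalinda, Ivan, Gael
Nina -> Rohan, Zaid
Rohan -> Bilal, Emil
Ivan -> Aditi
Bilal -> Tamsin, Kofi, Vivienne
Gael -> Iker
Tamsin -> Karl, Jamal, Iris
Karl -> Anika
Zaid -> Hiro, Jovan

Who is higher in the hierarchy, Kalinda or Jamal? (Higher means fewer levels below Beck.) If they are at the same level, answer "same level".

Kalinda

Kalinda is 1 level below Beck; Jamal is 5. Kalinda is higher.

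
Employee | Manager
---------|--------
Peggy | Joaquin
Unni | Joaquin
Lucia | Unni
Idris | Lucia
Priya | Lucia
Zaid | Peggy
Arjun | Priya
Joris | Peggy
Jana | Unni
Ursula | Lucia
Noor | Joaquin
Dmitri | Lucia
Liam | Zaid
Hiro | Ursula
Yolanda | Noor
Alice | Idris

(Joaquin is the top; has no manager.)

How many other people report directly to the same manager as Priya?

3

Priya reports to Lucia. Lucia's other direct reports are Idris, Ursula, Dmitri — 3 peers.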